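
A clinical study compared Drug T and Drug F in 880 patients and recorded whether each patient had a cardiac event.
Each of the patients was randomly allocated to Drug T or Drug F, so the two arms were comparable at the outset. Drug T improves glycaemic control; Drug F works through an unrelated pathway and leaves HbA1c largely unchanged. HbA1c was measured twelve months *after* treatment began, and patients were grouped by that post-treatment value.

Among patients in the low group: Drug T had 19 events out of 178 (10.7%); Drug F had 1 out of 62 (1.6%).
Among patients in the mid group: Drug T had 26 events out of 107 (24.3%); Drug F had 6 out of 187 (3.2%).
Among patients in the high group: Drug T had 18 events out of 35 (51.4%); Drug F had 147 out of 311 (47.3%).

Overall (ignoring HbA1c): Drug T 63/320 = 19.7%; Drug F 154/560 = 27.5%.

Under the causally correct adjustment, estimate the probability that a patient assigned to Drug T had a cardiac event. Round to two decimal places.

0.20

The stratified and pooled comparisons disagree (Drug F wins within each HbA1c; Drug T wins overall), so the answer turns on the causal role of HbA1c.
HbA1c is downstream of the drug. One should not condition on a consequence of treatment, so the overall rates are the right comparison.
So P(outcome | do(Drug T)) is just the pooled rate for Drug T: 63/320 = 0.197.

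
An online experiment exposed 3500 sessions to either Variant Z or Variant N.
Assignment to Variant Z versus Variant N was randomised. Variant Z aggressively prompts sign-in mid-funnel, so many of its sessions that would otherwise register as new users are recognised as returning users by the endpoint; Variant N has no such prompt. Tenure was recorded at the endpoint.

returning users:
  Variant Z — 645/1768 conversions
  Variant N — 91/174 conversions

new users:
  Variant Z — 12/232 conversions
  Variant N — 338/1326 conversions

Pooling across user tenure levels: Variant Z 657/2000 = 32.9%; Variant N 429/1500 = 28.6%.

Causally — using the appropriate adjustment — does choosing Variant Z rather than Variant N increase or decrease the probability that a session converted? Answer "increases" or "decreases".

The stratified and pooled comparisons disagree (Variant N wins within each user tenure; Variant Z wins overall), so the answer turns on the causal role of user tenure.
User tenure lies on the pathway variant → user tenure → outcome, so adjusting for it blocks the indirect effect. For the total causal effect of variant, use the unadjusted pooled rates.
Pooled: Variant Z 32.9% vs Variant N 28.6%; Variant Z is higher overall.

increases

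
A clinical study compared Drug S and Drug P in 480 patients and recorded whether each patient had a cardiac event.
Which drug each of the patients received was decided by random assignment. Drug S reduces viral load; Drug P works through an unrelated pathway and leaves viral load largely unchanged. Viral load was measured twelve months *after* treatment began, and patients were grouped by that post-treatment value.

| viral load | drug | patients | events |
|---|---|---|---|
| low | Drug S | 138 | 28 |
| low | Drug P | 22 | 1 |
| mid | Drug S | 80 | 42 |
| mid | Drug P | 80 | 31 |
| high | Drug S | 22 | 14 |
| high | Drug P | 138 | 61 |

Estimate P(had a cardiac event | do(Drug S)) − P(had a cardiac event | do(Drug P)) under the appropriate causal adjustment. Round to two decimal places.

-0.04

The distribution of viral load is itself part of what the drug does — it is an intermediate outcome. Holding it fixed would remove that part of the effect; the total effect is the pooled difference.
The causal difference is the pooled difference: 0.350 − 0.388 = -0.037.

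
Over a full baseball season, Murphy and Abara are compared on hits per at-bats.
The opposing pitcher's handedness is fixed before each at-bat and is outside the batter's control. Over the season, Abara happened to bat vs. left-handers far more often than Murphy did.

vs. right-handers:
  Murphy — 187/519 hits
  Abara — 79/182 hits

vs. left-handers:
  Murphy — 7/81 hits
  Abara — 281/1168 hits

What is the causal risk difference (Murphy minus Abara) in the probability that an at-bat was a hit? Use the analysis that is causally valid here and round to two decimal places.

-0.13

Within every pitcher handedness level Abara has the higher rate, yet pooled Murphy does — Simpson's reversal.
Nothing the player does changes pitcher handedness; the imbalance is an allocation artefact. With pitcher handedness also predicting the outcome, the pooled figure is confounded, and the within-stratum comparison is the causal one.
Adjusting over the population distribution of pitcher handedness: 0.359·(0.360−0.434) + 0.641·(0.086−0.241) = -0.125.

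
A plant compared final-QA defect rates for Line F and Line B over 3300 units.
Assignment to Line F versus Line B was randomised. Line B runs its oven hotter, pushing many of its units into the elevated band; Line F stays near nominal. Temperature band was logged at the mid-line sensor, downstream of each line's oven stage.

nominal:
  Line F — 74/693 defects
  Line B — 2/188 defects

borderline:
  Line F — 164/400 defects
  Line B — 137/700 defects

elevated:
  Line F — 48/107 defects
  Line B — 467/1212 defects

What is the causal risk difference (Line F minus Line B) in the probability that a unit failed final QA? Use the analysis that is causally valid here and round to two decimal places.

The distribution of in-process temperature band is itself part of what the line does — it is an intermediate outcome. Holding it fixed would remove that part of the effect; the total effect is the pooled difference.
The causal difference is the pooled difference: 0.238 − 0.289 = -0.050.

-0.05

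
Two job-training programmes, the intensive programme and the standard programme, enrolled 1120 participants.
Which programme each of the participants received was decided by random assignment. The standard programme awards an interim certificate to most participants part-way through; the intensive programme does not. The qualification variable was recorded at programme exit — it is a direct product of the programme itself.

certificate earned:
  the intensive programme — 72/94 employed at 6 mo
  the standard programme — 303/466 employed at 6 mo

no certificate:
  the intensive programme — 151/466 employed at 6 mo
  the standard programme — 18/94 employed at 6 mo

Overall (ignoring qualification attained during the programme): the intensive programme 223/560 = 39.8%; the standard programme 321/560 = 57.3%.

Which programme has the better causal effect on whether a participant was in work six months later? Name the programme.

The stratified and pooled comparisons disagree (the intensive programme wins within each qualification attained during the programme; the standard programme wins overall), so the answer turns on the causal role of qualification attained during the programme.
Qualification attained during the programme is downstream of the programme. One should not condition on a consequence of treatment, so the overall rates are the right comparison.
Pooled: the intensive programme 39.8% vs the standard programme 57.3%; the standard programme is higher overall.

the standard programme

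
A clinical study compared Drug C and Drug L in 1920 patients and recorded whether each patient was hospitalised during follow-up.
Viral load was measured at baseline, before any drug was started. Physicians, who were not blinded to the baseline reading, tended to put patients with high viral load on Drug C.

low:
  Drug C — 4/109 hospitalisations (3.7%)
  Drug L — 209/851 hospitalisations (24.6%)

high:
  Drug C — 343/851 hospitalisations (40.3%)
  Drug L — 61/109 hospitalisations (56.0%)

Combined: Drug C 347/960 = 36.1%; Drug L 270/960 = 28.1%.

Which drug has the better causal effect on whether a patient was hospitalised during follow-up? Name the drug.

Drug C

Within every viral load level Drug C has the lower rate, yet pooled Drug L does — Simpson's reversal.
Viral load satisfies the back-door criterion: it is not a descendant of the drug, and it blocks the spurious path from drug to outcome. Adjusting for it (i.e., using the within-viral load rates) gives the causal effect.
Within each level — low: 3.7% vs 24.6%; high: 40.3% vs 56.0% — Drug C is lower every time.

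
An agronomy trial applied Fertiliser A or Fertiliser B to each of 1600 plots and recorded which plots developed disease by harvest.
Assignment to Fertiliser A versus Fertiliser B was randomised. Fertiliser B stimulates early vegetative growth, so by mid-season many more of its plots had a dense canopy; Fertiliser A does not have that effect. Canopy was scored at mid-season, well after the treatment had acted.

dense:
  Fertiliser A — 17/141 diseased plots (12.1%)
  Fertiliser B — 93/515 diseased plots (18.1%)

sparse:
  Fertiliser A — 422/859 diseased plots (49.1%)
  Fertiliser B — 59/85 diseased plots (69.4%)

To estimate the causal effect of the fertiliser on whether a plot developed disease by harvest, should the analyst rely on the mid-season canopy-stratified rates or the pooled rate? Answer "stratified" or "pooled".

The distribution of mid-season canopy is itself part of what the fertiliser does — it is an intermediate outcome. Holding it fixed would remove that part of the effect; the total effect is the pooled difference.
Pooled: Fertiliser A 43.9% vs Fertiliser B 25.3%; Fertiliser B is lower overall.

pooled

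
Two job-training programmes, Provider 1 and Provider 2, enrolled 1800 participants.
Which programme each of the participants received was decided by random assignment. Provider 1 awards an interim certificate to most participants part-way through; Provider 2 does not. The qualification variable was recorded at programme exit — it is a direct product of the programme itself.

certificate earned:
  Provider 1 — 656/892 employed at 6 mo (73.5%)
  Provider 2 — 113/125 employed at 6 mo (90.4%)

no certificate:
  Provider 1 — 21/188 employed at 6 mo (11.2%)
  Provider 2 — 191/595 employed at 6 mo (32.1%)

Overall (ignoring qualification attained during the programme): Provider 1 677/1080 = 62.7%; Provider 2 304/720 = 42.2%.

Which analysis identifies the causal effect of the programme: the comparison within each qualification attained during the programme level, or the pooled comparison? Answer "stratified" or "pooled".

pooled

Because the programme influences qualification attained during the programme, qualification attained during the programme is a post-treatment mediator, not a confounder. Stratifying on it would bias the estimate; the causal effect is the crude pooled difference.
Pooled: Provider 1 62.7% vs Provider 2 42.2%; Provider 1 is higher overall.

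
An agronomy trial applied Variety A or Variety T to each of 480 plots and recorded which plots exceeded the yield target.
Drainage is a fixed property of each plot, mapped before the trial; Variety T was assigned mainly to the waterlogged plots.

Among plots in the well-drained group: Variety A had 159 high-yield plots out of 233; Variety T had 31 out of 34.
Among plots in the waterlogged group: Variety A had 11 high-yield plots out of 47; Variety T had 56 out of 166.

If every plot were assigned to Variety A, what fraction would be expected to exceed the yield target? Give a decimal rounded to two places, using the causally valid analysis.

The field drainage-specific comparison favours Variety T throughout, but the pooled figures favour Variety A. The question is whether to condition on field drainage.
The imbalance in field drainage arose from how plots were allocated, not from anything the variety did; and field drainage independently affects the outcome. The pooled gap is confounded — condition on field drainage.
Standardising Variety A to the population field drainage mix: 0.556·159/233 + 0.444·11/47 = 0.483.

0.48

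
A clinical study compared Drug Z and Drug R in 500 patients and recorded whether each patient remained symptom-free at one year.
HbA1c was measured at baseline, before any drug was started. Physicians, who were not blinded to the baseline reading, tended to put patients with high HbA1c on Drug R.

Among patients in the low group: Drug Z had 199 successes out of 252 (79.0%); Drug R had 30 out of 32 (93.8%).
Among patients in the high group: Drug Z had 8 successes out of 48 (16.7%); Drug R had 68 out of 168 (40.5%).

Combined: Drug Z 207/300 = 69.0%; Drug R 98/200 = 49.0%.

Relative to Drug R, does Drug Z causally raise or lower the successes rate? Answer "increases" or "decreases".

decreases

The HbA1c-specific comparison favours Drug R throughout, but the pooled figures favour Drug Z. The question is whether to condition on HbA1c.
Here HbA1c is a common cause — it drives both which drug a case falls under and the outcome. The crude comparison mixes populations; the stratum-specific rates are the causally relevant ones.
Within each level — low: 79.0% vs 93.8%; high: 16.7% vs 40.5% — Drug R is higher every time.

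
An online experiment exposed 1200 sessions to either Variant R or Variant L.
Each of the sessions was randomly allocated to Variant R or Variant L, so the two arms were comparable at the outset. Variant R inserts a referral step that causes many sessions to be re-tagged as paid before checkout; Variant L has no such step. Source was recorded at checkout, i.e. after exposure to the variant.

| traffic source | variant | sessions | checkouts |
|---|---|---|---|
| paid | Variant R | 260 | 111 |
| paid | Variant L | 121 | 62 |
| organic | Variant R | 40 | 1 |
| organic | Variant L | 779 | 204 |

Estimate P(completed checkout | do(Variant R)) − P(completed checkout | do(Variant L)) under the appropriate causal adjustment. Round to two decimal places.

+0.08

Within every traffic source level Variant L has the higher rate, yet pooled Variant R does — Simpson's reversal.
Because the variant influences traffic source, traffic source is a post-treatment mediator, not a confounder. Stratifying on it would bias the estimate; the causal effect is the crude pooled difference.
The causal difference is the pooled difference: 0.373 − 0.296 = +0.078.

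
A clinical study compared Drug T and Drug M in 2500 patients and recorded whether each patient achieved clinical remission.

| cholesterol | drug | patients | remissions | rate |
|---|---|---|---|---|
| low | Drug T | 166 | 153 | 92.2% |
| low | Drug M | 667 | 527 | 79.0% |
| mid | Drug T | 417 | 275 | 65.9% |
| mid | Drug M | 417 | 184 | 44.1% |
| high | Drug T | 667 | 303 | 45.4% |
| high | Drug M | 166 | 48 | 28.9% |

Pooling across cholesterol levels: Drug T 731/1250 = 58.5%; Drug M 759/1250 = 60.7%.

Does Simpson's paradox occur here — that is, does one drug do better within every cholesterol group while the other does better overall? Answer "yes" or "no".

yes

Within each cholesterol level (low 92.2% vs 79.0%; mid 65.9% vs 44.1%; high 45.4% vs 28.9%), Drug T has the higher rate every time. Pooled: 58.5% vs 60.7% — Drug M has the higher rate overall. The two comparisons disagree.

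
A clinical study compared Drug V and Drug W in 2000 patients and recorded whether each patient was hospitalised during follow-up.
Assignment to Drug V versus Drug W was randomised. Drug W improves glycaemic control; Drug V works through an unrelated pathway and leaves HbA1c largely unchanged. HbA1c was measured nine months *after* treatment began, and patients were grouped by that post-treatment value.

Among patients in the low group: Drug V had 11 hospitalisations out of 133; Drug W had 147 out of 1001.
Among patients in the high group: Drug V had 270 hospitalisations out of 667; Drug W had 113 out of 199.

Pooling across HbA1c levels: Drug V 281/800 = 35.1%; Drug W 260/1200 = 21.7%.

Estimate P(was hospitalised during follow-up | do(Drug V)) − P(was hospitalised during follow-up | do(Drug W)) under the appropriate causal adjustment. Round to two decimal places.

+0.13

Within every HbA1c level Drug V has the lower rate, yet pooled Drug W does — Simpson's reversal.
HbA1c is recorded after the drug and is itself shifted by it — it sits on the causal path from drug to outcome. Conditioning on a mediator would strip out part of the effect we want; the pooled comparison gives the total causal effect.
The causal difference is the pooled difference: 0.351 − 0.217 = +0.135.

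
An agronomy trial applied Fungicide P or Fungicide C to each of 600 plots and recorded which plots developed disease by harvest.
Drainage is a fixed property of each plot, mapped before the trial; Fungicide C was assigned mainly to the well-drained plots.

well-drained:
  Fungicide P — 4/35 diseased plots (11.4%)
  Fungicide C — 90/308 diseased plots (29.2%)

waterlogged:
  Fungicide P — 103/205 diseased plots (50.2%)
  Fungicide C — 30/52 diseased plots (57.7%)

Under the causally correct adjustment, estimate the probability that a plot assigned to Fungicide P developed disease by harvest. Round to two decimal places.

Field drainage differs across fungicides for reasons unrelated to any effect of the fungicide itself, and it separately predicts the outcome — a classic confounder. We must compare within field drainage levels.
Standardising Fungicide P to the population field drainage mix: 0.572·4/35 + 0.428·103/205 = 0.281.

0.28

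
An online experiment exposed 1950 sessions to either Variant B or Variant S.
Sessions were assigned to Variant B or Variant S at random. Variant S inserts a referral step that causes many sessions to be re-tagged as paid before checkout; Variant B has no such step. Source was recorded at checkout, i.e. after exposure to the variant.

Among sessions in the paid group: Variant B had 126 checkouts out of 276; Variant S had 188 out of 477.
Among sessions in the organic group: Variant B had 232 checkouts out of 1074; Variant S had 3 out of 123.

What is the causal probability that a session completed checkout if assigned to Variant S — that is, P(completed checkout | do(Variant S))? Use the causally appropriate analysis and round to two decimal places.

0.32

Stratifying would compare variants among sessions the variants themselves sorted into traffic source groups — a form of selection on an intermediate. The unconditioned pooled rates give the total causal effect.
So P(outcome | do(Variant S)) is just the pooled rate for Variant S: 191/600 = 0.318.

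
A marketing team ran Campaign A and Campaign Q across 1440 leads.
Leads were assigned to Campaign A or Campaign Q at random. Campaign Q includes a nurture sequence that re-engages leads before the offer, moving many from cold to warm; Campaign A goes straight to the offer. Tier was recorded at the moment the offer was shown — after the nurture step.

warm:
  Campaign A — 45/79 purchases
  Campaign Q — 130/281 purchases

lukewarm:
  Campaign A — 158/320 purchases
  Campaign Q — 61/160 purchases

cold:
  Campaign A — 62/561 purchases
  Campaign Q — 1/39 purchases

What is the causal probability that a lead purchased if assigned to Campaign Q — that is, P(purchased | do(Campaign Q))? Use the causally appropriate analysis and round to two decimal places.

0.40

Engagement tier here is a post-treatment variable shaped by the campaign; conditioning on it would introduce bias rather than remove it. The overall comparison is the causal one.
So P(outcome | do(Campaign Q)) is just the pooled rate for Campaign Q: 192/480 = 0.400.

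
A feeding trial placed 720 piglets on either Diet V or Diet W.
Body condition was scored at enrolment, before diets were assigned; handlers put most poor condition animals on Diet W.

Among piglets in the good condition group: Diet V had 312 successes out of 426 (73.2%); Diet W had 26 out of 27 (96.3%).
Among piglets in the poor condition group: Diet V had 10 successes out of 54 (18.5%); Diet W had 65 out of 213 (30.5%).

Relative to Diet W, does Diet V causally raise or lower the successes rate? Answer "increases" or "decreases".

The starting body condition-specific comparison favours Diet W throughout, but the pooled figures favour Diet V. The question is whether to condition on starting body condition.
Since starting body condition is a pre-existing factor (not a product of the diet) and it affects the outcome on its own, it is a confounder. The stratified rates, not the pooled rate, identify the causal effect.
Within each level — good condition: 73.2% vs 96.3%; poor condition: 18.5% vs 30.5% — Diet W is higher every time.

decreases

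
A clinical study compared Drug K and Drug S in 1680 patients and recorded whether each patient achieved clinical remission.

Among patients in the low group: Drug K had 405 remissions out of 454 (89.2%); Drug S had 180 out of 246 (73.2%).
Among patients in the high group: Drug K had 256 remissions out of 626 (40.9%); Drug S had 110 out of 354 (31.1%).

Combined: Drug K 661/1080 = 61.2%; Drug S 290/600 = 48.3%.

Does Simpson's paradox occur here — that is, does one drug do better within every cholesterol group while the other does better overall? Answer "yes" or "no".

Within each cholesterol level (low 89.2% vs 73.2%; high 40.9% vs 31.1%), Drug K has the higher rate every time. Pooled: 61.2% vs 48.3% — Drug K has the higher rate overall. They agree.

no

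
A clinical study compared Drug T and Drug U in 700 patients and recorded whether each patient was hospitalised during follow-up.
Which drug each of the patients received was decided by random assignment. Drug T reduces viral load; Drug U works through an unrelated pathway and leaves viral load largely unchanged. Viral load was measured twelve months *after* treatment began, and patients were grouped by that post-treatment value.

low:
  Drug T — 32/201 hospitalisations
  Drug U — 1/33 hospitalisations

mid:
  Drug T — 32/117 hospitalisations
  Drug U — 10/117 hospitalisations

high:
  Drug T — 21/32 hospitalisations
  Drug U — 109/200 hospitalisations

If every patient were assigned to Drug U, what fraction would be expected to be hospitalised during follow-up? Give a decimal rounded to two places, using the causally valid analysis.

The viral load-specific comparison favours Drug U throughout, but the pooled figures favour Drug T. The question is whether to condition on viral load.
Viral load here is a post-treatment variable shaped by the drug; conditioning on it would introduce bias rather than remove it. The overall comparison is the causal one.
So P(outcome | do(Drug U)) is just the pooled rate for Drug U: 120/350 = 0.343.

0.34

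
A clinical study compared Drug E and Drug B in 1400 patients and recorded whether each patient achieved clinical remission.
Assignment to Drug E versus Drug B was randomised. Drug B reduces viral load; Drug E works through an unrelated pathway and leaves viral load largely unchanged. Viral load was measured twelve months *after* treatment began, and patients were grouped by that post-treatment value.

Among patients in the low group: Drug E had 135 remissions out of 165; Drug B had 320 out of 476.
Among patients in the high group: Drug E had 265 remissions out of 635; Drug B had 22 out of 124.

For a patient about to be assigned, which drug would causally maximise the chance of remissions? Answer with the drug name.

The distribution of viral load is itself part of what the drug does — it is an intermediate outcome. Holding it fixed would remove that part of the effect; the total effect is the pooled difference.
Pooled: Drug E 50.0% vs Drug B 57.0%; Drug B is higher overall.

Drug B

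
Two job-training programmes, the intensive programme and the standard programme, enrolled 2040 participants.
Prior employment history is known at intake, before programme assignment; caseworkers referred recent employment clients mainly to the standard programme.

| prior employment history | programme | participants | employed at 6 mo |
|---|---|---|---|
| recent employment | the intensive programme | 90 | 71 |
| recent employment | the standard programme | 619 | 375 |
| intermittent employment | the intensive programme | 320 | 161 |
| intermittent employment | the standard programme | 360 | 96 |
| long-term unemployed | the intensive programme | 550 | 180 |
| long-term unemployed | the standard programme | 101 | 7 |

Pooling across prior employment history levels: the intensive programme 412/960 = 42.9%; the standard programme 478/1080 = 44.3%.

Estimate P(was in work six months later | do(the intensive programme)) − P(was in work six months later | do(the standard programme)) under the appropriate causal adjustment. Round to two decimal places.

+0.22

The prior employment history-specific comparison favours the intensive programme throughout, but the pooled figures favour the standard programme. The question is whether to condition on prior employment history.
Here prior employment history is a common cause — it drives both which programme a case falls under and the outcome. The crude comparison mixes populations; the stratum-specific rates are the causally relevant ones.
Adjusting over the population distribution of prior employment history: 0.348·(0.789−0.606) + 0.333·(0.503−0.267) + 0.319·(0.327−0.069) = +0.225.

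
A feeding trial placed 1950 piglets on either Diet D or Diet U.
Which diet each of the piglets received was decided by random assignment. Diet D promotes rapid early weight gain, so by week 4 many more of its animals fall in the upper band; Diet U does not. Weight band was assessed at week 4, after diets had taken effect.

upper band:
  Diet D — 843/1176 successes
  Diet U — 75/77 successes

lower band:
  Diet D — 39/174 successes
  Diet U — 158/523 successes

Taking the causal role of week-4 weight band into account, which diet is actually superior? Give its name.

Diet U is higher inside every week-4 weight band stratum but Diet D is higher in aggregate. Whether to stratify depends on how week-4 weight band relates to the diet.
Because the diet influences week-4 weight band, week-4 weight band is a post-treatment mediator, not a confounder. Stratifying on it would bias the estimate; the causal effect is the crude pooled difference.
Pooled: Diet D 65.3% vs Diet U 38.8%; Diet D is higher overall.

Diet D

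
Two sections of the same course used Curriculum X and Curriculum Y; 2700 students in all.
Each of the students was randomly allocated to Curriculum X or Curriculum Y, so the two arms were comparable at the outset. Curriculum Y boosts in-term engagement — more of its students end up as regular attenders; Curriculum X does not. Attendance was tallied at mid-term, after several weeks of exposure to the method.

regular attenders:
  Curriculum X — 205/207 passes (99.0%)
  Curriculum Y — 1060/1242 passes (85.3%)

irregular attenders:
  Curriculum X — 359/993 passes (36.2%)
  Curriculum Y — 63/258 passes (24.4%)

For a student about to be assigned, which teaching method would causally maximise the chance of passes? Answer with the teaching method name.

Within every mid-term attendance level Curriculum X has the higher rate, yet pooled Curriculum Y does — Simpson's reversal.
Mid-term attendance lies on the pathway teaching method → mid-term attendance → outcome, so adjusting for it blocks the indirect effect. For the total causal effect of teaching method, use the unadjusted pooled rates.
Pooled: Curriculum X 47.0% vs Curriculum Y 74.9%; Curriculum Y is higher overall.

Curriculum Y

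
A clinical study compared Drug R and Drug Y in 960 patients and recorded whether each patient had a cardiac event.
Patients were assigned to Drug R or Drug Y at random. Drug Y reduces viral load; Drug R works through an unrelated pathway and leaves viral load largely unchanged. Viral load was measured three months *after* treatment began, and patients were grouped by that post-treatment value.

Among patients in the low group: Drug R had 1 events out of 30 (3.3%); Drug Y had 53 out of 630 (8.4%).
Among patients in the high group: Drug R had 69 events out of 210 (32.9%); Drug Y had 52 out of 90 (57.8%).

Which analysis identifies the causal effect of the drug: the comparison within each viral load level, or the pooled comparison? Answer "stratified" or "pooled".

Stratifying would compare drugs among patients the drugs themselves sorted into viral load groups — a form of selection on an intermediate. The unconditioned pooled rates give the total causal effect.
Pooled: Drug R 29.2% vs Drug Y 14.6%; Drug Y is lower overall.

pooled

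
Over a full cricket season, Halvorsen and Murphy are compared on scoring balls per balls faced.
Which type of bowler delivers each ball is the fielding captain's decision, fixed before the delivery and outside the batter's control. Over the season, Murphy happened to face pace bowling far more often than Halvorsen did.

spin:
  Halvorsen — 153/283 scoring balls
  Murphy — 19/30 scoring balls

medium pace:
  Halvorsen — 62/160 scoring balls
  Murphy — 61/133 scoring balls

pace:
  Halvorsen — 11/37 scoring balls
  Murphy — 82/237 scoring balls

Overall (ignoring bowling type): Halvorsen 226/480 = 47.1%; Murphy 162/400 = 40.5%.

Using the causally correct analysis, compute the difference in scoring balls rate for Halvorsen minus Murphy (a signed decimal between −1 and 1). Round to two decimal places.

The stratified and pooled comparisons disagree (Murphy wins within each bowling type; Halvorsen wins overall), so the answer turns on the causal role of bowling type.
Since bowling type is a pre-existing factor (not a product of the player) and it affects the outcome on its own, it is a confounder. The stratified rates, not the pooled rate, identify the causal effect.
Adjusting over the population distribution of bowling type: 0.356·(0.541−0.633) + 0.333·(0.388−0.459) + 0.311·(0.297−0.346) = -0.072.

-0.07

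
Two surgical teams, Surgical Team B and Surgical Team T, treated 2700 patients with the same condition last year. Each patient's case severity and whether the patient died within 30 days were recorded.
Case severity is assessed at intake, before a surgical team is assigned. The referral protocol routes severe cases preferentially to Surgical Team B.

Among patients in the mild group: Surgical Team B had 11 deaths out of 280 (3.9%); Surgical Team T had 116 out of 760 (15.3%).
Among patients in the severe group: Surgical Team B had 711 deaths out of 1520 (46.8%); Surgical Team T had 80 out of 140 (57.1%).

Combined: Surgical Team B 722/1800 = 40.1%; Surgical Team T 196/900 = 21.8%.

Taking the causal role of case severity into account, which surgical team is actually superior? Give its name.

Surgical Team B

The case severity-specific comparison favours Surgical Team B throughout, but the pooled figures favour Surgical Team T. The question is whether to condition on case severity.
Nothing the surgical team does changes case severity; the imbalance is an allocation artefact. With case severity also predicting the outcome, the pooled figure is confounded, and the within-stratum comparison is the causal one.
Within each level — mild: 3.9% vs 15.3%; severe: 46.8% vs 57.1% — Surgical Team B is lower every time.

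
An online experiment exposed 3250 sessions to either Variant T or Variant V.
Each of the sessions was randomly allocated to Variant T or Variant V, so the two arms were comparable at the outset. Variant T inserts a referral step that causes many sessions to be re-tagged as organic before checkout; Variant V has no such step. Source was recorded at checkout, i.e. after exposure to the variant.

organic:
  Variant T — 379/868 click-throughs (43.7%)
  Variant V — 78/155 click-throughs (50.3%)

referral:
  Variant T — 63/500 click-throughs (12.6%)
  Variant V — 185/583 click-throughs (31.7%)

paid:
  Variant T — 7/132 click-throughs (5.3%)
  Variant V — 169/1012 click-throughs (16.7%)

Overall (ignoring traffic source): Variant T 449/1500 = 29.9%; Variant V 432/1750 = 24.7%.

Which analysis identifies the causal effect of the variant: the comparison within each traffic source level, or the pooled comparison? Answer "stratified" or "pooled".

The traffic source-specific comparison favours Variant V throughout, but the pooled figures favour Variant T. The question is whether to condition on traffic source.
Traffic source is recorded after the variant and is itself shifted by it — it sits on the causal path from variant to outcome. Conditioning on a mediator would strip out part of the effect we want; the pooled comparison gives the total causal effect.
Pooled: Variant T 29.9% vs Variant V 24.7%; Variant T is higher overall.

pooled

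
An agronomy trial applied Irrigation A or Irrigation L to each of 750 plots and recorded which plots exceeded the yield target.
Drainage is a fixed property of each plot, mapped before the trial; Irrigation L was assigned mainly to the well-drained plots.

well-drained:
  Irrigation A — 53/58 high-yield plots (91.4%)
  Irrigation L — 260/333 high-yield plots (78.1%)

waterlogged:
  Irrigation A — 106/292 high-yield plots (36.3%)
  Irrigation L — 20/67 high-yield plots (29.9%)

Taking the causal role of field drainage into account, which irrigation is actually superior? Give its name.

Irrigation A

Field drainage is set before the irrigation has any effect — it is not caused by the irrigation — and it independently drives the outcome. That makes it a confounder, so the causal comparison is within field drainage levels.
Within each level — well-drained: 91.4% vs 78.1%; waterlogged: 36.3% vs 29.9% — Irrigation A is higher every time.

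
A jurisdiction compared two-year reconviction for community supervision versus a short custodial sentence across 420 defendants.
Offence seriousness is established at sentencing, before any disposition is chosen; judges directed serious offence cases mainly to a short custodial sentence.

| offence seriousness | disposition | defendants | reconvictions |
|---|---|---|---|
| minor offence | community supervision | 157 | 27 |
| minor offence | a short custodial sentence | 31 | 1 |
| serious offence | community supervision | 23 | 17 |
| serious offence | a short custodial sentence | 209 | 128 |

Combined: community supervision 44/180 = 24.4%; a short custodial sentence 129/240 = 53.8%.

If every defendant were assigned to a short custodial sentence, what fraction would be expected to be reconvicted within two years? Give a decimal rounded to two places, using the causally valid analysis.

The offence seriousness-specific comparison favours a short custodial sentence throughout, but the pooled figures favour community supervision. The question is whether to condition on offence seriousness.
Offence seriousness is set before the disposition has any effect — it is not caused by the disposition — and it independently drives the outcome. That makes it a confounder, so the causal comparison is within offence seriousness levels.
Standardising a short custodial sentence to the population offence seriousness mix: 0.448·1/31 + 0.552·128/209 = 0.353.

0.35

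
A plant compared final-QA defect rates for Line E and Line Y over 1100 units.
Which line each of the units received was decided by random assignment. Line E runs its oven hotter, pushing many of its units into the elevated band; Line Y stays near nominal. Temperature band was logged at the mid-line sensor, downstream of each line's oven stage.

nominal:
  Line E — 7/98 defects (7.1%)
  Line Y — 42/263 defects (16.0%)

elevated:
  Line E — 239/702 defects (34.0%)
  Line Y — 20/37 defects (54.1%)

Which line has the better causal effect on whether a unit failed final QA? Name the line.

Because the line influences in-process temperature band, in-process temperature band is a post-treatment mediator, not a confounder. Stratifying on it would bias the estimate; the causal effect is the crude pooled difference.
Pooled: Line E 30.8% vs Line Y 20.7%; Line Y is lower overall.

Line Y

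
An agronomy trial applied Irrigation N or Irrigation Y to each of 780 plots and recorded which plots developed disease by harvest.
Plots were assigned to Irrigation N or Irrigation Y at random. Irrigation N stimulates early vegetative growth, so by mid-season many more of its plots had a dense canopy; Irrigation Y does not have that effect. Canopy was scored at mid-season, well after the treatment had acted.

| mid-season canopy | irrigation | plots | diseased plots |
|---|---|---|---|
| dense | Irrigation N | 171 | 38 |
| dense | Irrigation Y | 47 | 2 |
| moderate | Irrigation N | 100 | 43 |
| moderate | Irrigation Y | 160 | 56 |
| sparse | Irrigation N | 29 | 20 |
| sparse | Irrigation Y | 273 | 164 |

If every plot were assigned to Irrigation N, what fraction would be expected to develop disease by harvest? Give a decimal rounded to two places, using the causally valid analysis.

0.34

Stratifying would compare irrigations among plots the irrigations themselves sorted into mid-season canopy groups — a form of selection on an intermediate. The unconditioned pooled rates give the total causal effect.
So P(outcome | do(Irrigation N)) is just the pooled rate for Irrigation N: 101/300 = 0.337.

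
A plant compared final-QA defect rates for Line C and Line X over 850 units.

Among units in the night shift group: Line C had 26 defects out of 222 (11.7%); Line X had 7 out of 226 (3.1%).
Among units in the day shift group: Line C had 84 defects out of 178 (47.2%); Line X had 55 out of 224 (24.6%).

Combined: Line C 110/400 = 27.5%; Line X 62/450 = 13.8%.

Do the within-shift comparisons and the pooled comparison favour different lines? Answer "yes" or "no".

no

Within each shift level (night shift 11.7% vs 3.1%; day shift 47.2% vs 24.6%), Line X has the lower rate every time. Pooled: 27.5% vs 13.8% — Line X has the lower rate overall. They agree.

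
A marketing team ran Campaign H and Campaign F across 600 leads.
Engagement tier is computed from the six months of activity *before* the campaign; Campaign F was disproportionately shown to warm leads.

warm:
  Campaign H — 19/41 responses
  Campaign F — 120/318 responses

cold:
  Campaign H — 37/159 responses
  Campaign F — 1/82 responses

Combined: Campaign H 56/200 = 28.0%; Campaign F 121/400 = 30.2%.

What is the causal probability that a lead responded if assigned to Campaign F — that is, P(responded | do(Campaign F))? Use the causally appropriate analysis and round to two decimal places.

0.23

The engagement tier-specific comparison favours Campaign H throughout, but the pooled figures favour Campaign F. The question is whether to condition on engagement tier.
Engagement tier differs across campaigns for reasons unrelated to any effect of the campaign itself, and it separately predicts the outcome — a classic confounder. We must compare within engagement tier levels.
Standardising Campaign F to the population engagement tier mix: 0.598·120/318 + 0.402·1/82 = 0.231.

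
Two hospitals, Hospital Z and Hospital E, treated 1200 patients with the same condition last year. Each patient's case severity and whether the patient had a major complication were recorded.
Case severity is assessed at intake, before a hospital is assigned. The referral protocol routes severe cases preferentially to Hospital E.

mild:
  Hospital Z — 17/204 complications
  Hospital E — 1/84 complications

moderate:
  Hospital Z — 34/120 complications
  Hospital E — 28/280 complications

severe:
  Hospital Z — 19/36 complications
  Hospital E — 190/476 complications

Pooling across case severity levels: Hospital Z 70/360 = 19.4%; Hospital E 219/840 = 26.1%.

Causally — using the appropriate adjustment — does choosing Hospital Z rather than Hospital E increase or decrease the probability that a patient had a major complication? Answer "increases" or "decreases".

Here case severity is a common cause — it drives both which hospital a case falls under and the outcome. The crude comparison mixes populations; the stratum-specific rates are the causally relevant ones.
Within each level — mild: 8.3% vs 1.2%; moderate: 28.3% vs 10.0%; severe: 52.8% vs 39.9% — Hospital E is lower every time.

increases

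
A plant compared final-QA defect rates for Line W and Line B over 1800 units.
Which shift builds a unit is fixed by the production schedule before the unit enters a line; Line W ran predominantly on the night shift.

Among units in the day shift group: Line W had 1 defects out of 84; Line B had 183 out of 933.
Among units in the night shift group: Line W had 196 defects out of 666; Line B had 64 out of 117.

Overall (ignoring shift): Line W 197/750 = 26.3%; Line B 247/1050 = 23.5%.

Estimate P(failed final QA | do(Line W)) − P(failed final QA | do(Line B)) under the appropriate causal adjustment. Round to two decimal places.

Shift is set before the line has any effect — it is not caused by the line — and it independently drives the outcome. That makes it a confounder, so the causal comparison is within shift levels.
Adjusting over the population distribution of shift: 0.565·(0.012−0.196) + 0.435·(0.294−0.547) = -0.214.

-0.21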